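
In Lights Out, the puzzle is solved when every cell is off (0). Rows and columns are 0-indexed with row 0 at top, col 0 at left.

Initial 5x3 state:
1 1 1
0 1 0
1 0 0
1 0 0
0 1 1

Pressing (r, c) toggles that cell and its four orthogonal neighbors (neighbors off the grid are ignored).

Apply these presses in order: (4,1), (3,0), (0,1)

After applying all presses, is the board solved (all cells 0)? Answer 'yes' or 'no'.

Answer: yes

Derivation:
After press 1 at (4,1):
1 1 1
0 1 0
1 0 0
1 1 0
1 0 0

After press 2 at (3,0):
1 1 1
0 1 0
0 0 0
0 0 0
0 0 0

After press 3 at (0,1):
0 0 0
0 0 0
0 0 0
0 0 0
0 0 0

Lights still on: 0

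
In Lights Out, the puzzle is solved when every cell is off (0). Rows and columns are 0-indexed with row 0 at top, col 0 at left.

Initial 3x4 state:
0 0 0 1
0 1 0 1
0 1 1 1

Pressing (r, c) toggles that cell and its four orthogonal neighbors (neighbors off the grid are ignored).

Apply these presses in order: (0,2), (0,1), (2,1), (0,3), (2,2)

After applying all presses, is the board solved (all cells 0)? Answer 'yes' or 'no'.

After press 1 at (0,2):
0 1 1 0
0 1 1 1
0 1 1 1

After press 2 at (0,1):
1 0 0 0
0 0 1 1
0 1 1 1

After press 3 at (2,1):
1 0 0 0
0 1 1 1
1 0 0 1

After press 4 at (0,3):
1 0 1 1
0 1 1 0
1 0 0 1

After press 5 at (2,2):
1 0 1 1
0 1 0 0
1 1 1 0

Lights still on: 7

Answer: no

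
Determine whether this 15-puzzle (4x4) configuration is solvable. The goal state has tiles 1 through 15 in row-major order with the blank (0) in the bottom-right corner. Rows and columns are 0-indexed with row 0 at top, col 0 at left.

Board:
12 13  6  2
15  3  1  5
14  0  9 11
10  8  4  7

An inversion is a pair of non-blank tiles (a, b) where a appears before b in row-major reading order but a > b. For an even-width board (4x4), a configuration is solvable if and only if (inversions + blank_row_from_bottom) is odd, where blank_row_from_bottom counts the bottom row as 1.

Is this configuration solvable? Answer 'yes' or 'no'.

Inversions: 58
Blank is in row 2 (0-indexed from top), which is row 2 counting from the bottom (bottom = 1).
58 + 2 = 60, which is even, so the puzzle is not solvable.

Answer: no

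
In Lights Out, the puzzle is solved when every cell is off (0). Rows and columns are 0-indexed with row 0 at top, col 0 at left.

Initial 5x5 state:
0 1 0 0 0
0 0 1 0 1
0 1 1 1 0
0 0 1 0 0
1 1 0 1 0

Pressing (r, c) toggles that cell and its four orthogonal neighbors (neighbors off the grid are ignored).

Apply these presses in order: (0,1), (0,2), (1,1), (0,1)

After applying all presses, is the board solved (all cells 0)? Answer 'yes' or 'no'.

After press 1 at (0,1):
1 0 1 0 0
0 1 1 0 1
0 1 1 1 0
0 0 1 0 0
1 1 0 1 0

After press 2 at (0,2):
1 1 0 1 0
0 1 0 0 1
0 1 1 1 0
0 0 1 0 0
1 1 0 1 0

After press 3 at (1,1):
1 0 0 1 0
1 0 1 0 1
0 0 1 1 0
0 0 1 0 0
1 1 0 1 0

After press 4 at (0,1):
0 1 1 1 0
1 1 1 0 1
0 0 1 1 0
0 0 1 0 0
1 1 0 1 0

Lights still on: 13

Answer: no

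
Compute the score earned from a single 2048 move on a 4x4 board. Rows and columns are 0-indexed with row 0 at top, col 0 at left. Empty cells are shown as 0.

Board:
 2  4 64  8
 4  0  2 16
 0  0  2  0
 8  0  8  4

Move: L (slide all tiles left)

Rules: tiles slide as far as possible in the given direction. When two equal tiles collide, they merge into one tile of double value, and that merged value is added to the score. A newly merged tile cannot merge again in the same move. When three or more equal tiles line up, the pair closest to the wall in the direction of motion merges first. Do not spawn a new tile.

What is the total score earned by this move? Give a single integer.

Slide left:
row 0: [2, 4, 64, 8] -> [2, 4, 64, 8]  score +0 (running 0)
row 1: [4, 0, 2, 16] -> [4, 2, 16, 0]  score +0 (running 0)
row 2: [0, 0, 2, 0] -> [2, 0, 0, 0]  score +0 (running 0)
row 3: [8, 0, 8, 4] -> [16, 4, 0, 0]  score +16 (running 16)
Board after move:
 2  4 64  8
 4  2 16  0
 2  0  0  0
16  4  0  0

Answer: 16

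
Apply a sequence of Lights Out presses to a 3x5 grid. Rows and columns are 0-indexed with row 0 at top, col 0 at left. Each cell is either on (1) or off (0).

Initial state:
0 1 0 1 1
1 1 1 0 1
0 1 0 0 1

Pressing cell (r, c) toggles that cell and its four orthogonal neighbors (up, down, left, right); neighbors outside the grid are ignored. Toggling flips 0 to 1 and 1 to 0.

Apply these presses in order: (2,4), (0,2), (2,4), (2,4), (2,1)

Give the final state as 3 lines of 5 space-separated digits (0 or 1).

Answer: 0 0 1 0 1
1 0 0 0 0
1 0 1 1 0

Derivation:
After press 1 at (2,4):
0 1 0 1 1
1 1 1 0 0
0 1 0 1 0

After press 2 at (0,2):
0 0 1 0 1
1 1 0 0 0
0 1 0 1 0

After press 3 at (2,4):
0 0 1 0 1
1 1 0 0 1
0 1 0 0 1

After press 4 at (2,4):
0 0 1 0 1
1 1 0 0 0
0 1 0 1 0

After press 5 at (2,1):
0 0 1 0 1
1 0 0 0 0
1 0 1 1 0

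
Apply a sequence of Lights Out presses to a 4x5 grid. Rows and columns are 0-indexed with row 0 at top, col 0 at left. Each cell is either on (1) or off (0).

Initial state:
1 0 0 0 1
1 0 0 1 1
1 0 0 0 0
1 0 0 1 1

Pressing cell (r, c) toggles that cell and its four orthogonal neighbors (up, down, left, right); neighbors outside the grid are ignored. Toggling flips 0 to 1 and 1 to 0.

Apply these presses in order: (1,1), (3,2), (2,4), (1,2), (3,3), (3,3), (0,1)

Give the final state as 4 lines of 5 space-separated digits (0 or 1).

After press 1 at (1,1):
1 1 0 0 1
0 1 1 1 1
1 1 0 0 0
1 0 0 1 1

After press 2 at (3,2):
1 1 0 0 1
0 1 1 1 1
1 1 1 0 0
1 1 1 0 1

After press 3 at (2,4):
1 1 0 0 1
0 1 1 1 0
1 1 1 1 1
1 1 1 0 0

After press 4 at (1,2):
1 1 1 0 1
0 0 0 0 0
1 1 0 1 1
1 1 1 0 0

After press 5 at (3,3):
1 1 1 0 1
0 0 0 0 0
1 1 0 0 1
1 1 0 1 1

After press 6 at (3,3):
1 1 1 0 1
0 0 0 0 0
1 1 0 1 1
1 1 1 0 0

After press 7 at (0,1):
0 0 0 0 1
0 1 0 0 0
1 1 0 1 1
1 1 1 0 0

Answer: 0 0 0 0 1
0 1 0 0 0
1 1 0 1 1
1 1 1 0 0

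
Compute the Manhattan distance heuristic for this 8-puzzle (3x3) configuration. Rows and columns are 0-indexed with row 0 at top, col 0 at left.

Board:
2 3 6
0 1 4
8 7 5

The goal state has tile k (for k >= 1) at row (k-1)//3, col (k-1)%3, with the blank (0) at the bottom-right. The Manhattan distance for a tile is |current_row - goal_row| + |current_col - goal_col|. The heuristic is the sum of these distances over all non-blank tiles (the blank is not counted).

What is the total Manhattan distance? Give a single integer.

Answer: 11

Derivation:
Tile 2: (0,0)->(0,1) = 1
Tile 3: (0,1)->(0,2) = 1
Tile 6: (0,2)->(1,2) = 1
Tile 1: (1,1)->(0,0) = 2
Tile 4: (1,2)->(1,0) = 2
Tile 8: (2,0)->(2,1) = 1
Tile 7: (2,1)->(2,0) = 1
Tile 5: (2,2)->(1,1) = 2
Sum: 1 + 1 + 1 + 2 + 2 + 1 + 1 + 2 = 11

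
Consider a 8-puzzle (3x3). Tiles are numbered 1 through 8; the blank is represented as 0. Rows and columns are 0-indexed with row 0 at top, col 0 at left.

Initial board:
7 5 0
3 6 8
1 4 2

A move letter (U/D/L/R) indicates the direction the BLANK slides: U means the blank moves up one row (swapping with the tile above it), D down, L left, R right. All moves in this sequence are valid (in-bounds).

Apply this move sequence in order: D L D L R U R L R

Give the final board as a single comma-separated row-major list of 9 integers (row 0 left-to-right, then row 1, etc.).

Answer: 7, 5, 8, 3, 6, 0, 1, 4, 2

Derivation:
After move 1 (D):
7 5 8
3 6 0
1 4 2

After move 2 (L):
7 5 8
3 0 6
1 4 2

After move 3 (D):
7 5 8
3 4 6
1 0 2

After move 4 (L):
7 5 8
3 4 6
0 1 2

After move 5 (R):
7 5 8
3 4 6
1 0 2

After move 6 (U):
7 5 8
3 0 6
1 4 2

After move 7 (R):
7 5 8
3 6 0
1 4 2

After move 8 (L):
7 5 8
3 0 6
1 4 2

After move 9 (R):
7 5 8
3 6 0
1 4 2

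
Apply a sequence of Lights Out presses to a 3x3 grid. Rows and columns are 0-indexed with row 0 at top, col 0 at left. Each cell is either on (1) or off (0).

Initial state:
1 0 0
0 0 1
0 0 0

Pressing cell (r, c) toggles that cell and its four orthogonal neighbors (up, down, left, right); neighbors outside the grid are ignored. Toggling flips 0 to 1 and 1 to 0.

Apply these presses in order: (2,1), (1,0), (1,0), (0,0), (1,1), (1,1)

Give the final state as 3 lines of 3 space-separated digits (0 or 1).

Answer: 0 1 0
1 1 1
1 1 1

Derivation:
After press 1 at (2,1):
1 0 0
0 1 1
1 1 1

After press 2 at (1,0):
0 0 0
1 0 1
0 1 1

After press 3 at (1,0):
1 0 0
0 1 1
1 1 1

After press 4 at (0,0):
0 1 0
1 1 1
1 1 1

After press 5 at (1,1):
0 0 0
0 0 0
1 0 1

After press 6 at (1,1):
0 1 0
1 1 1
1 1 1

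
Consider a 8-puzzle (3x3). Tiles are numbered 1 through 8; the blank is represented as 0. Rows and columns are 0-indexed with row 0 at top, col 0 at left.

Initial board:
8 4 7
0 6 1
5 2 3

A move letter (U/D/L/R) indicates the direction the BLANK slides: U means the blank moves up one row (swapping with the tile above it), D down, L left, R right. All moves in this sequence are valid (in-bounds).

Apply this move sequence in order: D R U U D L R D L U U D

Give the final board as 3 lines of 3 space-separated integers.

After move 1 (D):
8 4 7
5 6 1
0 2 3

After move 2 (R):
8 4 7
5 6 1
2 0 3

After move 3 (U):
8 4 7
5 0 1
2 6 3

After move 4 (U):
8 0 7
5 4 1
2 6 3

After move 5 (D):
8 4 7
5 0 1
2 6 3

After move 6 (L):
8 4 7
0 5 1
2 6 3

After move 7 (R):
8 4 7
5 0 1
2 6 3

After move 8 (D):
8 4 7
5 6 1
2 0 3

After move 9 (L):
8 4 7
5 6 1
0 2 3

After move 10 (U):
8 4 7
0 6 1
5 2 3

After move 11 (U):
0 4 7
8 6 1
5 2 3

After move 12 (D):
8 4 7
0 6 1
5 2 3

Answer: 8 4 7
0 6 1
5 2 3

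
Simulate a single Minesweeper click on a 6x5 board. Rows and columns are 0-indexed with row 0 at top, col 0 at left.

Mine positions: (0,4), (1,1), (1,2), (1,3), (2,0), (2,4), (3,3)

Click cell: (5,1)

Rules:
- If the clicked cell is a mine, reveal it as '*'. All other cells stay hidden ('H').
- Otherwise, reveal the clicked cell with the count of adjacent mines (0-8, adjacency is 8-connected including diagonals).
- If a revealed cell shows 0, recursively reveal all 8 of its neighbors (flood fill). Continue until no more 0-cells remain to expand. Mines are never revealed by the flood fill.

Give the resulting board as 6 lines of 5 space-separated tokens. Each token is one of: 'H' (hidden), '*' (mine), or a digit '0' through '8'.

H H H H H
H H H H H
H H H H H
1 1 1 H H
0 0 1 1 1
0 0 0 0 0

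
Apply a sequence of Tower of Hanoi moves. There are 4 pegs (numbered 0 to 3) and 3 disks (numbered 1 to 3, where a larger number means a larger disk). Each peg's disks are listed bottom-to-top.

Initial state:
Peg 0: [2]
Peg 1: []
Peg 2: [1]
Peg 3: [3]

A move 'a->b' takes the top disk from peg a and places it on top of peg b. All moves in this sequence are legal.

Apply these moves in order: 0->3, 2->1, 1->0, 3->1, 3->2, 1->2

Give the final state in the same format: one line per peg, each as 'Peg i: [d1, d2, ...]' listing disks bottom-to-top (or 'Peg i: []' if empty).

Answer: Peg 0: [1]
Peg 1: []
Peg 2: [3, 2]
Peg 3: []

Derivation:
After move 1 (0->3):
Peg 0: []
Peg 1: []
Peg 2: [1]
Peg 3: [3, 2]

After move 2 (2->1):
Peg 0: []
Peg 1: [1]
Peg 2: []
Peg 3: [3, 2]

After move 3 (1->0):
Peg 0: [1]
Peg 1: []
Peg 2: []
Peg 3: [3, 2]

After move 4 (3->1):
Peg 0: [1]
Peg 1: [2]
Peg 2: []
Peg 3: [3]

After move 5 (3->2):
Peg 0: [1]
Peg 1: [2]
Peg 2: [3]
Peg 3: []

After move 6 (1->2):
Peg 0: [1]
Peg 1: []
Peg 2: [3, 2]
Peg 3: []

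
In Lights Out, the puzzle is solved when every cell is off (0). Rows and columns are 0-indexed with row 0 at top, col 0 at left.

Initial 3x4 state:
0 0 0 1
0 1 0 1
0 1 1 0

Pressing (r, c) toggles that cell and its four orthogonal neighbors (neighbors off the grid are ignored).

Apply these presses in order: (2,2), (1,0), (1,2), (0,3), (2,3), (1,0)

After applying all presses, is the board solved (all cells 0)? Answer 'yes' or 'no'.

After press 1 at (2,2):
0 0 0 1
0 1 1 1
0 0 0 1

After press 2 at (1,0):
1 0 0 1
1 0 1 1
1 0 0 1

After press 3 at (1,2):
1 0 1 1
1 1 0 0
1 0 1 1

After press 4 at (0,3):
1 0 0 0
1 1 0 1
1 0 1 1

After press 5 at (2,3):
1 0 0 0
1 1 0 0
1 0 0 0

After press 6 at (1,0):
0 0 0 0
0 0 0 0
0 0 0 0

Lights still on: 0

Answer: yes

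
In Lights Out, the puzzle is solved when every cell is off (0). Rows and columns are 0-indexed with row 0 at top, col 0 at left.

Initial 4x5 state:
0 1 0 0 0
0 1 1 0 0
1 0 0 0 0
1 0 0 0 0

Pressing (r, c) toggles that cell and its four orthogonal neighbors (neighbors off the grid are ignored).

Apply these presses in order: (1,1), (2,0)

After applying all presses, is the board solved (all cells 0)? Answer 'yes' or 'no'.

After press 1 at (1,1):
0 0 0 0 0
1 0 0 0 0
1 1 0 0 0
1 0 0 0 0

After press 2 at (2,0):
0 0 0 0 0
0 0 0 0 0
0 0 0 0 0
0 0 0 0 0

Lights still on: 0

Answer: yes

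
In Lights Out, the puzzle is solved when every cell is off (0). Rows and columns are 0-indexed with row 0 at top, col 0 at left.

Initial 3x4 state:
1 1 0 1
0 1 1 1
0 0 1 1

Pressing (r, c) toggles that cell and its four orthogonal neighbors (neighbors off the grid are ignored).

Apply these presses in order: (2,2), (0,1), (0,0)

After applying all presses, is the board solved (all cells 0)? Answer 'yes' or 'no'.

After press 1 at (2,2):
1 1 0 1
0 1 0 1
0 1 0 0

After press 2 at (0,1):
0 0 1 1
0 0 0 1
0 1 0 0

After press 3 at (0,0):
1 1 1 1
1 0 0 1
0 1 0 0

Lights still on: 7

Answer: no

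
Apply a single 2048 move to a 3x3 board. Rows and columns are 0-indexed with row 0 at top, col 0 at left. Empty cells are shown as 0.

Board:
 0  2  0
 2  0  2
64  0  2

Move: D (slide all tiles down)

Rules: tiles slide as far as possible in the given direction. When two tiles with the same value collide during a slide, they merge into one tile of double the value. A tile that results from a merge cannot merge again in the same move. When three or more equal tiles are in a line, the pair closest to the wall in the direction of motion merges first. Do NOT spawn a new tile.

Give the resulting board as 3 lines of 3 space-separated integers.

Slide down:
col 0: [0, 2, 64] -> [0, 2, 64]
col 1: [2, 0, 0] -> [0, 0, 2]
col 2: [0, 2, 2] -> [0, 0, 4]

Answer:  0  0  0
 2  0  0
64  2  4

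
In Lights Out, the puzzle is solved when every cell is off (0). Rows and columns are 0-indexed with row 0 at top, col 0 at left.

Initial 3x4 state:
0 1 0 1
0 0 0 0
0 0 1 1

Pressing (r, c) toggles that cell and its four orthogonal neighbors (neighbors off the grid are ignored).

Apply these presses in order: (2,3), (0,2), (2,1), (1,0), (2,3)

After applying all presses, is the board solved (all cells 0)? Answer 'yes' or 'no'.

Answer: no

Derivation:
After press 1 at (2,3):
0 1 0 1
0 0 0 1
0 0 0 0

After press 2 at (0,2):
0 0 1 0
0 0 1 1
0 0 0 0

After press 3 at (2,1):
0 0 1 0
0 1 1 1
1 1 1 0

After press 4 at (1,0):
1 0 1 0
1 0 1 1
0 1 1 0

After press 5 at (2,3):
1 0 1 0
1 0 1 0
0 1 0 1

Lights still on: 6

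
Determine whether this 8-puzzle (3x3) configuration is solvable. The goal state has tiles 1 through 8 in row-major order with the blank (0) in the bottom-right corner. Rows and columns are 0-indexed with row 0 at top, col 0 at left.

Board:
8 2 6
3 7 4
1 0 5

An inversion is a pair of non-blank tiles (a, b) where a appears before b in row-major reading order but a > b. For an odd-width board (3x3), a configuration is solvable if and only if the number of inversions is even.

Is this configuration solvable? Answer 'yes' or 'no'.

Inversions (pairs i<j in row-major order where tile[i] > tile[j] > 0): 17
17 is odd, so the puzzle is not solvable.

Answer: no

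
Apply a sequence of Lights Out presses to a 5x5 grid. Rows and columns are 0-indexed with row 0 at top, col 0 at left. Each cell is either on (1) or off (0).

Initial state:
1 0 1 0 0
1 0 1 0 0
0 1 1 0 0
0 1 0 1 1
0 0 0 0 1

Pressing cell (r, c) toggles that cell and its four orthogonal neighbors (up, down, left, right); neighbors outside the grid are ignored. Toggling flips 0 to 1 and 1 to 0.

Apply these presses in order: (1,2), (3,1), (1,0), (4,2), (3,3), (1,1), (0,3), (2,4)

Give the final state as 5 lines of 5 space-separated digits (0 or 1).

After press 1 at (1,2):
1 0 0 0 0
1 1 0 1 0
0 1 0 0 0
0 1 0 1 1
0 0 0 0 1

After press 2 at (3,1):
1 0 0 0 0
1 1 0 1 0
0 0 0 0 0
1 0 1 1 1
0 1 0 0 1

After press 3 at (1,0):
0 0 0 0 0
0 0 0 1 0
1 0 0 0 0
1 0 1 1 1
0 1 0 0 1

After press 4 at (4,2):
0 0 0 0 0
0 0 0 1 0
1 0 0 0 0
1 0 0 1 1
0 0 1 1 1

After press 5 at (3,3):
0 0 0 0 0
0 0 0 1 0
1 0 0 1 0
1 0 1 0 0
0 0 1 0 1

After press 6 at (1,1):
0 1 0 0 0
1 1 1 1 0
1 1 0 1 0
1 0 1 0 0
0 0 1 0 1

After press 7 at (0,3):
0 1 1 1 1
1 1 1 0 0
1 1 0 1 0
1 0 1 0 0
0 0 1 0 1

After press 8 at (2,4):
0 1 1 1 1
1 1 1 0 1
1 1 0 0 1
1 0 1 0 1
0 0 1 0 1

Answer: 0 1 1 1 1
1 1 1 0 1
1 1 0 0 1
1 0 1 0 1
0 0 1 0 1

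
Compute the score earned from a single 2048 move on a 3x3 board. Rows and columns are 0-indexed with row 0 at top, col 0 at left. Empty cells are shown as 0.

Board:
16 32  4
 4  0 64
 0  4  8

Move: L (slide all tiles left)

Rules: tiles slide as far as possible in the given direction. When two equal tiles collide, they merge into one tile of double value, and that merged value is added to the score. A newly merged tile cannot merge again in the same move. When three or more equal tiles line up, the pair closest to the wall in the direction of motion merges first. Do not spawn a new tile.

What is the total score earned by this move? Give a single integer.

Slide left:
row 0: [16, 32, 4] -> [16, 32, 4]  score +0 (running 0)
row 1: [4, 0, 64] -> [4, 64, 0]  score +0 (running 0)
row 2: [0, 4, 8] -> [4, 8, 0]  score +0 (running 0)
Board after move:
16 32  4
 4 64  0
 4  8  0

Answer: 0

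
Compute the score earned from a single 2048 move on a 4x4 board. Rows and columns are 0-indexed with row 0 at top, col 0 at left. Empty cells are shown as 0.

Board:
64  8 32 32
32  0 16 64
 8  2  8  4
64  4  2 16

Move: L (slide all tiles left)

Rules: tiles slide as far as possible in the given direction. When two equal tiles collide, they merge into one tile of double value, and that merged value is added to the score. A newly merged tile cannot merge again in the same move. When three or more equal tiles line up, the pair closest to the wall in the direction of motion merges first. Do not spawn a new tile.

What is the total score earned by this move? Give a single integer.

Slide left:
row 0: [64, 8, 32, 32] -> [64, 8, 64, 0]  score +64 (running 64)
row 1: [32, 0, 16, 64] -> [32, 16, 64, 0]  score +0 (running 64)
row 2: [8, 2, 8, 4] -> [8, 2, 8, 4]  score +0 (running 64)
row 3: [64, 4, 2, 16] -> [64, 4, 2, 16]  score +0 (running 64)
Board after move:
64  8 64  0
32 16 64  0
 8  2  8  4
64  4  2 16

Answer: 64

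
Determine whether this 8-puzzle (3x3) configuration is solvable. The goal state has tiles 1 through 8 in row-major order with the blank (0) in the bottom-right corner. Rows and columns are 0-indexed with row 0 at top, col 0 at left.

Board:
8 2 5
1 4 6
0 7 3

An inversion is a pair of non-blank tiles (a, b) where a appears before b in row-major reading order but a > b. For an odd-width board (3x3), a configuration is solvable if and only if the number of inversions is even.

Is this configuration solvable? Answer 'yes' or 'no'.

Inversions (pairs i<j in row-major order where tile[i] > tile[j] > 0): 14
14 is even, so the puzzle is solvable.

Answer: yes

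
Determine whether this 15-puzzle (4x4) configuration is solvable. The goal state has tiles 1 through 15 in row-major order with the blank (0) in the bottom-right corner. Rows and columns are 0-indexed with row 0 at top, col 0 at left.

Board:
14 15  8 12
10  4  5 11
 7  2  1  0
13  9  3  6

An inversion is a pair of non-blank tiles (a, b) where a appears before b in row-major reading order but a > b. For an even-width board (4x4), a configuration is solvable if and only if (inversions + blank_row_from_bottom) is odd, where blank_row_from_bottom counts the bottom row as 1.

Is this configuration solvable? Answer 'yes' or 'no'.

Inversions: 73
Blank is in row 2 (0-indexed from top), which is row 2 counting from the bottom (bottom = 1).
73 + 2 = 75, which is odd, so the puzzle is solvable.

Answer: yes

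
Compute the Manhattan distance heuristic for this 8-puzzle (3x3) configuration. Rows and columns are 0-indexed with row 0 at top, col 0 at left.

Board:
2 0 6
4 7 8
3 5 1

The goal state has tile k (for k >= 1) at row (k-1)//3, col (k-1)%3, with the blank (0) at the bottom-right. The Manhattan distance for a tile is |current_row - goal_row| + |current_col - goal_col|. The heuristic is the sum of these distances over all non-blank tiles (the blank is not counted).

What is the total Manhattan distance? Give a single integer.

Tile 2: at (0,0), goal (0,1), distance |0-0|+|0-1| = 1
Tile 6: at (0,2), goal (1,2), distance |0-1|+|2-2| = 1
Tile 4: at (1,0), goal (1,0), distance |1-1|+|0-0| = 0
Tile 7: at (1,1), goal (2,0), distance |1-2|+|1-0| = 2
Tile 8: at (1,2), goal (2,1), distance |1-2|+|2-1| = 2
Tile 3: at (2,0), goal (0,2), distance |2-0|+|0-2| = 4
Tile 5: at (2,1), goal (1,1), distance |2-1|+|1-1| = 1
Tile 1: at (2,2), goal (0,0), distance |2-0|+|2-0| = 4
Sum: 1 + 1 + 0 + 2 + 2 + 4 + 1 + 4 = 15

Answer: 15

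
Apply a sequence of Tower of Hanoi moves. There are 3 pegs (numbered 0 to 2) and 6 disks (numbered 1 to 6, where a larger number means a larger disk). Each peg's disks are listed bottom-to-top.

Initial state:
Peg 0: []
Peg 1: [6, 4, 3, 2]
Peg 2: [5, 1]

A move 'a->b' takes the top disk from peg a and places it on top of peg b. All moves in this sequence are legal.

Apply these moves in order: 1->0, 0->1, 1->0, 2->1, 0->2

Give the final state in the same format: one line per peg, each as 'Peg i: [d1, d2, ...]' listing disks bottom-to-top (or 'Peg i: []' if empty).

After move 1 (1->0):
Peg 0: [2]
Peg 1: [6, 4, 3]
Peg 2: [5, 1]

After move 2 (0->1):
Peg 0: []
Peg 1: [6, 4, 3, 2]
Peg 2: [5, 1]

After move 3 (1->0):
Peg 0: [2]
Peg 1: [6, 4, 3]
Peg 2: [5, 1]

After move 4 (2->1):
Peg 0: [2]
Peg 1: [6, 4, 3, 1]
Peg 2: [5]

After move 5 (0->2):
Peg 0: []
Peg 1: [6, 4, 3, 1]
Peg 2: [5, 2]

Answer: Peg 0: []
Peg 1: [6, 4, 3, 1]
Peg 2: [5, 2]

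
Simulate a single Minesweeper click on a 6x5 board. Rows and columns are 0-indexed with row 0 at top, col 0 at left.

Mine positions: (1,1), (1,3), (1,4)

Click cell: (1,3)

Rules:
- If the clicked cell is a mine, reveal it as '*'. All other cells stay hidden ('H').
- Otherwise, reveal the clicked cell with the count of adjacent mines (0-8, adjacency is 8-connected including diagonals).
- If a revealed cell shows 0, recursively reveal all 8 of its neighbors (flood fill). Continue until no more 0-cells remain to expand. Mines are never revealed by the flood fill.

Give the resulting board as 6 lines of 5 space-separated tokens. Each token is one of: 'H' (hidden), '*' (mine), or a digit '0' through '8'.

H H H H H
H H H * H
H H H H H
H H H H H
H H H H H
H H H H H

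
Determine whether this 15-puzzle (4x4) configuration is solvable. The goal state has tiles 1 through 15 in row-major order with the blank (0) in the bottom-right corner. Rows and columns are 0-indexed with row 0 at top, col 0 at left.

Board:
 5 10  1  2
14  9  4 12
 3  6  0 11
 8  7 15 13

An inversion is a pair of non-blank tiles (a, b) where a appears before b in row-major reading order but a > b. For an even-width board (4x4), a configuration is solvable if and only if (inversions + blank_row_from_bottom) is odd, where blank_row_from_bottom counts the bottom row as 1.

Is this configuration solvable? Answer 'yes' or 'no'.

Answer: no

Derivation:
Inversions: 36
Blank is in row 2 (0-indexed from top), which is row 2 counting from the bottom (bottom = 1).
36 + 2 = 38, which is even, so the puzzle is not solvable.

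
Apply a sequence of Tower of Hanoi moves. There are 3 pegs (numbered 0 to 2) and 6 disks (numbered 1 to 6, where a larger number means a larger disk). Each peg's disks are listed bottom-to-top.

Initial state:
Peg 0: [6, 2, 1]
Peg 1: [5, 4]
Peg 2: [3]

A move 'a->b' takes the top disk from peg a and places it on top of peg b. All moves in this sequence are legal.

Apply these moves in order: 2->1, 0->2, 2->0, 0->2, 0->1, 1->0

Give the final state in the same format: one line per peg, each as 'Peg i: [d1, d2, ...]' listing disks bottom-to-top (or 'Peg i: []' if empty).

Answer: Peg 0: [6, 2]
Peg 1: [5, 4, 3]
Peg 2: [1]

Derivation:
After move 1 (2->1):
Peg 0: [6, 2, 1]
Peg 1: [5, 4, 3]
Peg 2: []

After move 2 (0->2):
Peg 0: [6, 2]
Peg 1: [5, 4, 3]
Peg 2: [1]

After move 3 (2->0):
Peg 0: [6, 2, 1]
Peg 1: [5, 4, 3]
Peg 2: []

After move 4 (0->2):
Peg 0: [6, 2]
Peg 1: [5, 4, 3]
Peg 2: [1]

After move 5 (0->1):
Peg 0: [6]
Peg 1: [5, 4, 3, 2]
Peg 2: [1]

After move 6 (1->0):
Peg 0: [6, 2]
Peg 1: [5, 4, 3]
Peg 2: [1]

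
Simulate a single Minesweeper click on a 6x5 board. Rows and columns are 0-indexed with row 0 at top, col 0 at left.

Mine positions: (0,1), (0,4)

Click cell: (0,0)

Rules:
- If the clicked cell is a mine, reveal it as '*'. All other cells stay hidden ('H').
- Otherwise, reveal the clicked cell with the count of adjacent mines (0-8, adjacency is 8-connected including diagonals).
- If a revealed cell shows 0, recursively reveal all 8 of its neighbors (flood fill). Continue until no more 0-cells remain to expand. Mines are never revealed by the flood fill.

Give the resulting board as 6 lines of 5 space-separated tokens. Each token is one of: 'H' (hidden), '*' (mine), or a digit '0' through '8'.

1 H H H H
H H H H H
H H H H H
H H H H H
H H H H H
H H H H H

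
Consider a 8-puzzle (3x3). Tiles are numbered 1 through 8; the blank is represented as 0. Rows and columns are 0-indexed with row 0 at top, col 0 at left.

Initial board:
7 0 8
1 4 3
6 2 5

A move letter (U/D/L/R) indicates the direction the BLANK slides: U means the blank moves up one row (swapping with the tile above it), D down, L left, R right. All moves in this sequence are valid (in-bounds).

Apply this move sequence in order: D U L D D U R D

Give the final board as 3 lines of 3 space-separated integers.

After move 1 (D):
7 4 8
1 0 3
6 2 5

After move 2 (U):
7 0 8
1 4 3
6 2 5

After move 3 (L):
0 7 8
1 4 3
6 2 5

After move 4 (D):
1 7 8
0 4 3
6 2 5

After move 5 (D):
1 7 8
6 4 3
0 2 5

After move 6 (U):
1 7 8
0 4 3
6 2 5

After move 7 (R):
1 7 8
4 0 3
6 2 5

After move 8 (D):
1 7 8
4 2 3
6 0 5

Answer: 1 7 8
4 2 3
6 0 5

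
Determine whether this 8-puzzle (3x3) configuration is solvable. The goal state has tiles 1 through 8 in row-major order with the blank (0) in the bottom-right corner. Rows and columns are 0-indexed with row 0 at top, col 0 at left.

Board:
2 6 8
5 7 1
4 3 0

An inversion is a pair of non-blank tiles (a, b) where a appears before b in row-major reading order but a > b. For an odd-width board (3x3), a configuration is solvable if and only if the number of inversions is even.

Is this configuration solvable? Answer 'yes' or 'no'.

Answer: no

Derivation:
Inversions (pairs i<j in row-major order where tile[i] > tile[j] > 0): 17
17 is odd, so the puzzle is not solvable.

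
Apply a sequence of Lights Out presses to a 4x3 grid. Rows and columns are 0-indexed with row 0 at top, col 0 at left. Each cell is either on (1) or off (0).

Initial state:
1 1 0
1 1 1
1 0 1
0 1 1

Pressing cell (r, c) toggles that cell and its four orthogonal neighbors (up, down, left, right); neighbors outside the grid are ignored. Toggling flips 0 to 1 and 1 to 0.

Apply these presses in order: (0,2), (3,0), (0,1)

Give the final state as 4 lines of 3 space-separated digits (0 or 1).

Answer: 0 1 0
1 0 0
0 0 1
1 0 1

Derivation:
After press 1 at (0,2):
1 0 1
1 1 0
1 0 1
0 1 1

After press 2 at (3,0):
1 0 1
1 1 0
0 0 1
1 0 1

After press 3 at (0,1):
0 1 0
1 0 0
0 0 1
1 0 1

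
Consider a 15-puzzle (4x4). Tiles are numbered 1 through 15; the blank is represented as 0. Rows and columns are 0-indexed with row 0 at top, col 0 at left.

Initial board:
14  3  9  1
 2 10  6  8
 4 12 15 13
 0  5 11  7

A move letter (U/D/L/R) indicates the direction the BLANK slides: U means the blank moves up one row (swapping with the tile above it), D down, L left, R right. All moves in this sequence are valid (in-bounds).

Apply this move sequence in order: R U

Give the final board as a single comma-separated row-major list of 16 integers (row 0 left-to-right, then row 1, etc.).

Answer: 14, 3, 9, 1, 2, 10, 6, 8, 4, 0, 15, 13, 5, 12, 11, 7

Derivation:
After move 1 (R):
14  3  9  1
 2 10  6  8
 4 12 15 13
 5  0 11  7

After move 2 (U):
14  3  9  1
 2 10  6  8
 4  0 15 13
 5 12 11  7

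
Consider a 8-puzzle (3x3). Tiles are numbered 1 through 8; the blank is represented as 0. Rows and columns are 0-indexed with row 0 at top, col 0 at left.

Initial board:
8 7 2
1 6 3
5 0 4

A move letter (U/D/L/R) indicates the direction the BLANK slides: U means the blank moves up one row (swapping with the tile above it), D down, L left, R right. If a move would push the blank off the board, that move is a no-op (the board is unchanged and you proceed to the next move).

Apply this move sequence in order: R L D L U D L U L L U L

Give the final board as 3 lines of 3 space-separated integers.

Answer: 0 7 2
8 6 3
1 5 4

Derivation:
After move 1 (R):
8 7 2
1 6 3
5 4 0

After move 2 (L):
8 7 2
1 6 3
5 0 4

After move 3 (D):
8 7 2
1 6 3
5 0 4

After move 4 (L):
8 7 2
1 6 3
0 5 4

After move 5 (U):
8 7 2
0 6 3
1 5 4

After move 6 (D):
8 7 2
1 6 3
0 5 4

After move 7 (L):
8 7 2
1 6 3
0 5 4

After move 8 (U):
8 7 2
0 6 3
1 5 4

After move 9 (L):
8 7 2
0 6 3
1 5 4

After move 10 (L):
8 7 2
0 6 3
1 5 4

After move 11 (U):
0 7 2
8 6 3
1 5 4

After move 12 (L):
0 7 2
8 6 3
1 5 4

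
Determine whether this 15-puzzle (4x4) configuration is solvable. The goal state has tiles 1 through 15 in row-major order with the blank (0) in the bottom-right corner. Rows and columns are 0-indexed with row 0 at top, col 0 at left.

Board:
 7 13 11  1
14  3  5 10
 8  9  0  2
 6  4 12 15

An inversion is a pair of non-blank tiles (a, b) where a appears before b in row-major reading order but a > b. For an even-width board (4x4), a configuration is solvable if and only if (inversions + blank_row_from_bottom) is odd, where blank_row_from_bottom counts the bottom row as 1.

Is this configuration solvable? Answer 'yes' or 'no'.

Answer: no

Derivation:
Inversions: 50
Blank is in row 2 (0-indexed from top), which is row 2 counting from the bottom (bottom = 1).
50 + 2 = 52, which is even, so the puzzle is not solvable.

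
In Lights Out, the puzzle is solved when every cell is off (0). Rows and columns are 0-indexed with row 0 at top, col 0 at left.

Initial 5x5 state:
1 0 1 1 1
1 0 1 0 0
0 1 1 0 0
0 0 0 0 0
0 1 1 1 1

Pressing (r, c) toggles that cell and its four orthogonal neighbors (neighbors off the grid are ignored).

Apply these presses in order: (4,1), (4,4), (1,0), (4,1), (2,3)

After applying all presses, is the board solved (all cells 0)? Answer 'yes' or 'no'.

Answer: no

Derivation:
After press 1 at (4,1):
1 0 1 1 1
1 0 1 0 0
0 1 1 0 0
0 1 0 0 0
1 0 0 1 1

After press 2 at (4,4):
1 0 1 1 1
1 0 1 0 0
0 1 1 0 0
0 1 0 0 1
1 0 0 0 0

After press 3 at (1,0):
0 0 1 1 1
0 1 1 0 0
1 1 1 0 0
0 1 0 0 1
1 0 0 0 0

After press 4 at (4,1):
0 0 1 1 1
0 1 1 0 0
1 1 1 0 0
0 0 0 0 1
0 1 1 0 0

After press 5 at (2,3):
0 0 1 1 1
0 1 1 1 0
1 1 0 1 1
0 0 0 1 1
0 1 1 0 0

Lights still on: 14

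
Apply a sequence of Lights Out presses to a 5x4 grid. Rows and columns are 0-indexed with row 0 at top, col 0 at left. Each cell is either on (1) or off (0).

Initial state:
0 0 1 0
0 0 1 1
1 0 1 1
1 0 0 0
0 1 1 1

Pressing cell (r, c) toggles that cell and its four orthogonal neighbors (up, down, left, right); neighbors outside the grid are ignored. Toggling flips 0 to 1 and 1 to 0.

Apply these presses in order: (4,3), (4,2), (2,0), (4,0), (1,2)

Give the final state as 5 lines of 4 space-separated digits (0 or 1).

Answer: 0 0 0 0
1 1 0 0
0 1 0 1
1 0 1 1
1 1 1 1

Derivation:
After press 1 at (4,3):
0 0 1 0
0 0 1 1
1 0 1 1
1 0 0 1
0 1 0 0

After press 2 at (4,2):
0 0 1 0
0 0 1 1
1 0 1 1
1 0 1 1
0 0 1 1

After press 3 at (2,0):
0 0 1 0
1 0 1 1
0 1 1 1
0 0 1 1
0 0 1 1

After press 4 at (4,0):
0 0 1 0
1 0 1 1
0 1 1 1
1 0 1 1
1 1 1 1

After press 5 at (1,2):
0 0 0 0
1 1 0 0
0 1 0 1
1 0 1 1
1 1 1 1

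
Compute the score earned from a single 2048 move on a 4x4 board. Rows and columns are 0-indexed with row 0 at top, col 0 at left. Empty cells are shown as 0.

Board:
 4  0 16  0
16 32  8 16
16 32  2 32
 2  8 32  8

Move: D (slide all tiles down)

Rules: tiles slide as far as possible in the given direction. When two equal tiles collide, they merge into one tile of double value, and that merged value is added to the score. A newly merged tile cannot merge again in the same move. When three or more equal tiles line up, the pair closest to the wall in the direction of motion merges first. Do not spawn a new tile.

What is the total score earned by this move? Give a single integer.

Slide down:
col 0: [4, 16, 16, 2] -> [0, 4, 32, 2]  score +32 (running 32)
col 1: [0, 32, 32, 8] -> [0, 0, 64, 8]  score +64 (running 96)
col 2: [16, 8, 2, 32] -> [16, 8, 2, 32]  score +0 (running 96)
col 3: [0, 16, 32, 8] -> [0, 16, 32, 8]  score +0 (running 96)
Board after move:
 0  0 16  0
 4  0  8 16
32 64  2 32
 2  8 32  8

Answer: 96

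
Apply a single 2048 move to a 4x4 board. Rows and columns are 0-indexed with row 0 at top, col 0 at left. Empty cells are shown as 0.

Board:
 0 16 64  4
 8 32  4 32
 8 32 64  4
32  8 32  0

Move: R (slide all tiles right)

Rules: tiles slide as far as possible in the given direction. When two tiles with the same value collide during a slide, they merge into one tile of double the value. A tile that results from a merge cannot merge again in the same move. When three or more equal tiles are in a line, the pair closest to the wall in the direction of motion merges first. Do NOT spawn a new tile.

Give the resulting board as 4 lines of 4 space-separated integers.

Answer:  0 16 64  4
 8 32  4 32
 8 32 64  4
 0 32  8 32

Derivation:
Slide right:
row 0: [0, 16, 64, 4] -> [0, 16, 64, 4]
row 1: [8, 32, 4, 32] -> [8, 32, 4, 32]
row 2: [8, 32, 64, 4] -> [8, 32, 64, 4]
row 3: [32, 8, 32, 0] -> [0, 32, 8, 32]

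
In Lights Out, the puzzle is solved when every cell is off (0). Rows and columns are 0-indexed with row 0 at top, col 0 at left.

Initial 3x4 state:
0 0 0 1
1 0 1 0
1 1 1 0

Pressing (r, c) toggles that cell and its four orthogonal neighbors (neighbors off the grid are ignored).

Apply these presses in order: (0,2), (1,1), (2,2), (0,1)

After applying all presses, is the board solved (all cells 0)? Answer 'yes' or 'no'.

After press 1 at (0,2):
0 1 1 0
1 0 0 0
1 1 1 0

After press 2 at (1,1):
0 0 1 0
0 1 1 0
1 0 1 0

After press 3 at (2,2):
0 0 1 0
0 1 0 0
1 1 0 1

After press 4 at (0,1):
1 1 0 0
0 0 0 0
1 1 0 1

Lights still on: 5

Answer: no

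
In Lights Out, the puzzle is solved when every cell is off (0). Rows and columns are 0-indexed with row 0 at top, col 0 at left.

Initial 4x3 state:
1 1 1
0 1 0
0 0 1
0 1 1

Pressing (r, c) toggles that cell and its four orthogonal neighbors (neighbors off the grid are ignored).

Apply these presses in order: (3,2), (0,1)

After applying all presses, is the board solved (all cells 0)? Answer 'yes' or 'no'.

After press 1 at (3,2):
1 1 1
0 1 0
0 0 0
0 0 0

After press 2 at (0,1):
0 0 0
0 0 0
0 0 0
0 0 0

Lights still on: 0

Answer: yes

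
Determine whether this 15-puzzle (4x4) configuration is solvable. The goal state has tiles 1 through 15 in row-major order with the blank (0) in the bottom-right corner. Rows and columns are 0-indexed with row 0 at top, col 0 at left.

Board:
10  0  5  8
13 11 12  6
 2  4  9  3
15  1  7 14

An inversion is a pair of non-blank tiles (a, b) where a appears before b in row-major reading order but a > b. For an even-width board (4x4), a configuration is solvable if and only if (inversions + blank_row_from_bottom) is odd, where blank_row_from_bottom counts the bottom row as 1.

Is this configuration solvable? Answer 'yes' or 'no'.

Answer: no

Derivation:
Inversions: 56
Blank is in row 0 (0-indexed from top), which is row 4 counting from the bottom (bottom = 1).
56 + 4 = 60, which is even, so the puzzle is not solvable.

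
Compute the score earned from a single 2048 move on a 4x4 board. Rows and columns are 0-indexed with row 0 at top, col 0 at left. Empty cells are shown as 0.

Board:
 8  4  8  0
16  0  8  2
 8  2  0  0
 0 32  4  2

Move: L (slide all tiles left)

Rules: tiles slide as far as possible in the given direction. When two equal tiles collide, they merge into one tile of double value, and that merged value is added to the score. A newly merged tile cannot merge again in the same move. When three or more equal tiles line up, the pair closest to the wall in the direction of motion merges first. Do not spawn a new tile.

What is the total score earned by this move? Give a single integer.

Slide left:
row 0: [8, 4, 8, 0] -> [8, 4, 8, 0]  score +0 (running 0)
row 1: [16, 0, 8, 2] -> [16, 8, 2, 0]  score +0 (running 0)
row 2: [8, 2, 0, 0] -> [8, 2, 0, 0]  score +0 (running 0)
row 3: [0, 32, 4, 2] -> [32, 4, 2, 0]  score +0 (running 0)
Board after move:
 8  4  8  0
16  8  2  0
 8  2  0  0
32  4  2  0

Answer: 0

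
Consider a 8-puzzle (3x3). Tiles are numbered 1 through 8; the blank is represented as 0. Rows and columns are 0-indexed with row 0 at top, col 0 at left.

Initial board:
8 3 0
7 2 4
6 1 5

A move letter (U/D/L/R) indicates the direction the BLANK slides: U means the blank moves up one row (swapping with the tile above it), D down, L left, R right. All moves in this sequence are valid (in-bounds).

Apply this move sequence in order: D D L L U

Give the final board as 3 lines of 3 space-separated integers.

After move 1 (D):
8 3 4
7 2 0
6 1 5

After move 2 (D):
8 3 4
7 2 5
6 1 0

After move 3 (L):
8 3 4
7 2 5
6 0 1

After move 4 (L):
8 3 4
7 2 5
0 6 1

After move 5 (U):
8 3 4
0 2 5
7 6 1

Answer: 8 3 4
0 2 5
7 6 1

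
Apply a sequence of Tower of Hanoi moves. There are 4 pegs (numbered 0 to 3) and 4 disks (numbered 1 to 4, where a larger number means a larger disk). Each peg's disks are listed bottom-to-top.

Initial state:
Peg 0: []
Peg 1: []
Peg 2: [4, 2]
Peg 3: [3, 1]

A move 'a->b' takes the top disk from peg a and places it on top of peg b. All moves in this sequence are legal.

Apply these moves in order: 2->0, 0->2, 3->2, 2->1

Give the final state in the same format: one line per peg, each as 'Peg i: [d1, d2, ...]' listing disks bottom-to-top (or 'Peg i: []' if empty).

After move 1 (2->0):
Peg 0: [2]
Peg 1: []
Peg 2: [4]
Peg 3: [3, 1]

After move 2 (0->2):
Peg 0: []
Peg 1: []
Peg 2: [4, 2]
Peg 3: [3, 1]

After move 3 (3->2):
Peg 0: []
Peg 1: []
Peg 2: [4, 2, 1]
Peg 3: [3]

After move 4 (2->1):
Peg 0: []
Peg 1: [1]
Peg 2: [4, 2]
Peg 3: [3]

Answer: Peg 0: []
Peg 1: [1]
Peg 2: [4, 2]
Peg 3: [3]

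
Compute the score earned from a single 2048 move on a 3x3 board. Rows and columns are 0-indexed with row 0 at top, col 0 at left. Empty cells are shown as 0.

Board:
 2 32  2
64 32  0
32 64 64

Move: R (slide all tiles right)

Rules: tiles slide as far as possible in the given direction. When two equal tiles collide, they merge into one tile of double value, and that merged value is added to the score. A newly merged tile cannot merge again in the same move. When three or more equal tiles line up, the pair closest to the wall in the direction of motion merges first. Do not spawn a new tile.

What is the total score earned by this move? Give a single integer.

Slide right:
row 0: [2, 32, 2] -> [2, 32, 2]  score +0 (running 0)
row 1: [64, 32, 0] -> [0, 64, 32]  score +0 (running 0)
row 2: [32, 64, 64] -> [0, 32, 128]  score +128 (running 128)
Board after move:
  2  32   2
  0  64  32
  0  32 128

Answer: 128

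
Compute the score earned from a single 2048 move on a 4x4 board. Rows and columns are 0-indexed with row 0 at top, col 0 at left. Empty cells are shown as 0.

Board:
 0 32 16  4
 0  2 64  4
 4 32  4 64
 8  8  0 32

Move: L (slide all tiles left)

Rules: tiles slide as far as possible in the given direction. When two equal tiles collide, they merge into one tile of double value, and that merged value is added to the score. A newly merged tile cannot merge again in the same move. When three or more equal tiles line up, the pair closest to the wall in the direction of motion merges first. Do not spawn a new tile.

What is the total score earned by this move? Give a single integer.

Slide left:
row 0: [0, 32, 16, 4] -> [32, 16, 4, 0]  score +0 (running 0)
row 1: [0, 2, 64, 4] -> [2, 64, 4, 0]  score +0 (running 0)
row 2: [4, 32, 4, 64] -> [4, 32, 4, 64]  score +0 (running 0)
row 3: [8, 8, 0, 32] -> [16, 32, 0, 0]  score +16 (running 16)
Board after move:
32 16  4  0
 2 64  4  0
 4 32  4 64
16 32  0  0

Answer: 16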